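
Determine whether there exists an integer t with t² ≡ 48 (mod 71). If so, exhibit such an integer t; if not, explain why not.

Take t = 30. Then 30² = 900 = 12·71 + 48, so 30² ≡ 48 (mod 71).

t = 30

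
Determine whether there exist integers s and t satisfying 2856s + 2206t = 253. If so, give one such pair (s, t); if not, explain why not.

gcd(2856, 2206) = 2, so every integer of the form 2856s + 2206t is a multiple of 2.
But 253 is not a multiple of 2 (it leaves remainder 1).
So the equation is unsolvable over ℤ.

No such integers exist.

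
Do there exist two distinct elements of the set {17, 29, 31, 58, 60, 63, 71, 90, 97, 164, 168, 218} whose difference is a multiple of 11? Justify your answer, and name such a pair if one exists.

The pair (31, 97) works.

Both 31 and 97 leave remainder 9 on division by 11; their difference 66 = 6·11 is a multiple of 11.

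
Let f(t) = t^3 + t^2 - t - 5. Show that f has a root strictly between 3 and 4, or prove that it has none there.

The endpoint values f(3) = 28 and f(4) = 71 are both positive. Claim: f(t) > 0 for every t in (3, 4).
Substitute t = 3 + u, where 0 < u < 1 on the interval. Expanding, f(3 + u) = u^3 + 10u^2 + 32u + 28.
All 4 nonzero coefficients of this polynomial in u are positive; hence for u > 0 the value is a sum of positive terms (the constant 28 among them).
So f is strictly positive on (3, 4); no root exists in the interval.

f has no root in that interval.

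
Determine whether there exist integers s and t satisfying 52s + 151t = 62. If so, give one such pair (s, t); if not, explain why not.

Since gcd(52, 151) = 1, every integer is an integer combination of 52 and 151.
Euclidean algorithm: 151 = 2·52 + 47, 52 = 1·47 + 5, 47 = 9·5 + 2, 5 = 2·2 + 1, 2 = 2·1 + 0.
Unwinding: 1 = 5 − 2·2 = 5 − 2·(47 − 9·5) = −2·47 + 19·5 = −2·47 + 19·(52 − 1·47) = 19·52 − 21·47 = 19·52 − 21·(151 − 2·52) = −21·151 + 61·52, i.e. 52·61 + 151·(-21) = 1.
Times 62: 52·3782 + 151·(-1302) = 62, so (3782, -1302) solves it.
Subtracting 25·151 from s and adding 25·52 to t gives the tidier solution (7, -2).
Indeed 52·7 + 151·(-2) = 364 − 302 = 62.

s = 7, t = -2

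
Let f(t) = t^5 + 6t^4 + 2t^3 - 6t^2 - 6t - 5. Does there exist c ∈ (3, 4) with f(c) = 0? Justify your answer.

No such root exists.

f(3) = 706 and f(4) = 2563, both positive, so a sign-change argument is unavailable; we show f keeps this sign on the whole interval.
Substitute t = 3 + u, where 0 < u < 1 on the interval. Expanding, f(3 + u) = u^5 + 21u^4 + 164u^3 + 606u^2 + 1065u + 706.
All 6 nonzero coefficients of this polynomial in u are positive; hence for u > 0 the value is a sum of positive terms (the constant 706 among them).
Therefore f(t) > 0 throughout (3, 4), and f has no zero there.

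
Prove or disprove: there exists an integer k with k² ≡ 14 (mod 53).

53 is prime, so by Euler's criterion 14 is a square mod 53 iff 14^((53−1)/2) = 14^26 ≡ 1 (mod 53).
Squaring successively (mod 53): 14^2 = 196 ≡ 37; 14^4 ≡ 37² = 1369 ≡ 44; 14^8 ≡ 44² = 1936 ≡ 28; 14^16 ≡ 28² = 784 ≡ 42.
Since 26 = 16 + 8 + 2, 14^26 ≡ 42 · 28 · 37; multiplying out mod 53: 42·28 = 1176 ≡ 10, then 10·37 = 370 ≡ 52. Thus 14^26 ≡ 52 ≡ −1 (mod 53).
By Euler's criterion 14 is a quadratic non-residue mod 53: no k satisfies k² ≡ 14 (mod 53).

No such integer exists.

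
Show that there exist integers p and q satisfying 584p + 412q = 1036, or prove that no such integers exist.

p = 18, q = -23

Every value of 584p + 412q is a multiple of gcd(584, 412) = 4; since 4 ∣ 1036, solutions exist.
Dividing through by 4 reduces the equation to 146p + 103q = 259.
Dividing repeatedly: 146 = 1·103 + 43, 103 = 2·43 + 17, 43 = 2·17 + 9, 17 = 1·9 + 8, 9 = 1·8 + 1, 8 = 8·1 + 0.
Back-substituting, 1 = 9 − 1·8 = 9 − (17 − 1·9) = −17 + 2·9 = −17 + 2·(43 − 2·17) = 2·43 − 5·17 = 2·43 − 5·(103 − 2·43) = −5·103 + 12·43 = −5·103 + 12·(146 − 1·103) = 12·146 − 17·103; that is, 146·12 + 103·(-17) = 1.
Scaling by 259 gives the particular solution (p, q) = (3108, -4403).
The general solution is p = 3108 + 103k, q = -4403 − 146k; taking k = -30 gives the smaller pair p = 18, q = -23.
Indeed 584·18 + 412·(-23) = 10512 − 9476 = 1036.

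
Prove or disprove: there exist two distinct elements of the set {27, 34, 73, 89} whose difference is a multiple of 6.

No, no such pair exists.

Reduce each element modulo 6: 27↦3, 34↦4, 73↦1, 89↦5.
These 4 residues are pairwise different, hence no difference of two elements is divisible by 6.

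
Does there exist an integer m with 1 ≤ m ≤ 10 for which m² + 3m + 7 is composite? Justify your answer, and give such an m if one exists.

At m = 3: 3² + 3·3 + 7 = 25 = 5·5, which is composite.

m = 3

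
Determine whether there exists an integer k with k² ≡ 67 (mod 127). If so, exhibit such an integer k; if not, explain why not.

Apply Euler's criterion with the prime 127: 67 is a quadratic residue iff 67^63 ≡ 1 (mod 127), and a non-residue iff it is ≡ −1.
Repeated squaring mod 127: 67^2 = 4489 ≡ 44; 67^4 ≡ 44² = 1936 ≡ 31; 67^8 ≡ 31² = 961 ≡ 72; 67^16 ≡ 72² = 5184 ≡ 104; 67^32 ≡ 104² = 10816 ≡ 21.
Since 63 = 32 + 16 + 8 + 4 + 2 + 1, 67^63 ≡ 21 · 104 · 72 · 31 · 44 · 67; multiplying out mod 127: 21·104 = 2184 ≡ 25, then 25·72 = 1800 ≡ 22, then 22·31 = 682 ≡ 47, then 47·44 = 2068 ≡ 36, then 36·67 = 2412 ≡ 126. Thus 67^63 ≡ 126 ≡ −1 (mod 127).
By Euler's criterion 67 is a quadratic non-residue mod 127: no k satisfies k² ≡ 67 (mod 127).

No such integer exists.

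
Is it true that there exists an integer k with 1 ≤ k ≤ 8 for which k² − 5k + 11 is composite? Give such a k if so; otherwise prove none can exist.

k = 8

At k = 8: 8² − 5·8 + 11 = 35 = 5·7, which is composite.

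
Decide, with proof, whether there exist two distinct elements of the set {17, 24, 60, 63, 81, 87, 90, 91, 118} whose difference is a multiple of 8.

17 and 81 are such a pair.

17 mod 8 = 1 and 81 mod 8 = 1, so 81 − 17 = 64 = 8·8.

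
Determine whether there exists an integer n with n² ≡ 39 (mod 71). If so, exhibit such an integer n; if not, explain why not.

There is no such integer.

71 is prime, so by Euler's criterion 39 is a square mod 71 iff 39^((71−1)/2) = 39^35 ≡ 1 (mod 71).
Repeated squaring mod 71: 39^2 = 1521 ≡ 30; 39^4 ≡ 30² = 900 ≡ 48; 39^8 ≡ 48² = 2304 ≡ 32; 39^16 ≡ 32² = 1024 ≡ 30; 39^32 ≡ 30² = 900 ≡ 48.
Since 35 = 32 + 2 + 1, 39^35 ≡ 48 · 30 · 39; multiplying out mod 71: 48·30 = 1440 ≡ 20, then 20·39 = 780 ≡ 70. Thus 39^35 ≡ 70 ≡ −1 (mod 71).
By Euler's criterion 39 is a quadratic non-residue mod 71: no n satisfies n² ≡ 39 (mod 71).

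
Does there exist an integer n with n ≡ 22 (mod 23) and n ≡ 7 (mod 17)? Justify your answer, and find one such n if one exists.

gcd(23, 17) = 1, so the Chinese Remainder Theorem guarantees exactly one residue class mod 391 satisfying both.
Write n = 22 + 23t and require 22 + 23t ≡ 7 (mod 17), i.e. 23t ≡ 2 (mod 17).
23 ≡ 6 (mod 17), so this reads 6t ≡ 2 (mod 17). To invert 6 modulo 17: 17 = 2·6 + 5, 6 = 1·5 + 1, 5 = 5·1 + 0, and unwinding, 1 = 6 − 1·5 = 6 − (17 − 2·6) = −17 + 3·6. Thus 6⁻¹ ≡ 3 (mod 17).
Therefore t ≡ 3·2 = 6 (mod 17).
Taking t = 6 gives n = 22 + 23·6 = 160.
Check: 160 mod 23 = 22, 160 mod 17 = 7. ✓

n = 160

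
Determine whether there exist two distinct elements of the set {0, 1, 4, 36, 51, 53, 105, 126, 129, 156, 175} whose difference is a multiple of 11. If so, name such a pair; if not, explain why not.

Two integers differ by a multiple of 11 exactly when they have the same residue mod 11. The residues are 0↦0, 1↦1, 4↦4, 36↦3, 51↦7, 53↦9, 105↦6, 126↦5, 129↦8, 156↦2, 175↦10.
No residue repeats among the 11 elements, so no pair has difference ≡ 0 (mod 11).

No such pair exists.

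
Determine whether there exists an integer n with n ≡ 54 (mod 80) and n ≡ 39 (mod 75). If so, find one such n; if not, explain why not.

The moduli are not coprime: gcd(80, 75) = 5. Compatibility requires 5 ∣ (39 − 54) = -15, which holds, so solutions exist.
Put n = 54 + 80t, so we need 80t ≡ 60 (mod 75), equivalently (divide by 5) 16t ≡ 12 (mod 15).
16 ≡ 1 (mod 15), so this reads 1t ≡ 12 (mod 15). So t ≡ 12 (mod 15).
Then n = 54 + 80·12 = 1014.
Indeed 1014 ≡ 54 (mod 80) and 1014 ≡ 39 (mod 75).

n = 1014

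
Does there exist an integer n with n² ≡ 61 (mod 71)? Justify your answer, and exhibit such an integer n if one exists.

Apply Euler's criterion with the prime 71: 61 is a quadratic residue iff 61^35 ≡ 1 (mod 71), and a non-residue iff it is ≡ −1.
Repeated squaring mod 71: 61^2 = 3721 ≡ 29; 61^4 ≡ 29² = 841 ≡ 60; 61^8 ≡ 60² = 3600 ≡ 50; 61^16 ≡ 50² = 2500 ≡ 15; 61^32 ≡ 15² = 225 ≡ 12.
Since 35 = 32 + 2 + 1, 61^35 ≡ 12 · 29 · 61; multiplying out mod 71: 12·29 = 348 ≡ 64, then 64·61 = 3904 ≡ 70. Thus 61^35 ≡ 70 ≡ −1 (mod 71).
The value −1 means 61 is a non-residue modulo 71, so n² ≡ 61 (mod 71) is impossible.

No, no such integer exists.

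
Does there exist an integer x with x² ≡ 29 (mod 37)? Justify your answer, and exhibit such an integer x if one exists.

37 is prime, so by Euler's criterion 29 is a square mod 37 iff 29^((37−1)/2) = 29^18 ≡ 1 (mod 37).
Squaring successively (mod 37): 29^2 = 841 ≡ 27; 29^4 ≡ 27² = 729 ≡ 26; 29^8 ≡ 26² = 676 ≡ 10; 29^16 ≡ 10² = 100 ≡ 26.
Since 18 = 16 + 2, 29^18 ≡ 26 · 27; multiplying out mod 37: 26·27 = 702 ≡ 36. Thus 29^18 ≡ 36 ≡ −1 (mod 37).
The value −1 means 29 is a non-residue modulo 37, so x² ≡ 29 (mod 37) is impossible.

There is no such integer.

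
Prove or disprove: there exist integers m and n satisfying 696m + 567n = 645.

m = 5, n = -5

Every value of 696m + 567n is a multiple of gcd(696, 567) = 3; since 3 ∣ 645, solutions exist.
Dividing through by 3 reduces the equation to 232m + 189n = 215.
Run the Euclidean algorithm on 232 and 189: 232 = 1·189 + 43, 189 = 4·43 + 17, 43 = 2·17 + 9, 17 = 1·9 + 8, 9 = 1·8 + 1, 8 = 8·1 + 0.
Back-substituting, 1 = 9 − 1·8 = 9 − (17 − 1·9) = −17 + 2·9 = −17 + 2·(43 − 2·17) = 2·43 − 5·17 = 2·43 − 5·(189 − 4·43) = −5·189 + 22·43 = −5·189 + 22·(232 − 1·189) = 22·232 − 27·189; that is, 232·22 + 189·(-27) = 1.
Times 215: 232·4730 + 189·(-5805) = 215, so (4730, -5805) solves it.
Subtracting 25·189 from m and adding 25·232 to n gives the tidier solution (5, -5).
Check: 696·5 + 567·(-5) = 3480 − 2835 = 645. ✓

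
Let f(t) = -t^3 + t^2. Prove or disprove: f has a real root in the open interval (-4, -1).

f has no root in that interval.

f(-4) = 80 and f(-1) = 2, both positive, so a sign-change argument is unavailable; we show f keeps this sign on the whole interval.
Shift to the endpoint -1: with t = -1 − u (0 < u < 3), one computes f(-1 − u) = u^3 + 4u^2 + 5u + 2.
The nonzero coefficients here are all positive, so for u > 0 every term is positive (or zero), and the constant term 2 is strictly positive.
Therefore f(t) > 0 throughout (-4, -1), and f has no zero there.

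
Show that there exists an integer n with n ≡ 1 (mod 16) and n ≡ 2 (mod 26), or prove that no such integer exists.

Both moduli are multiples of 2 = gcd(16, 26), so any solution would satisfy n ≡ 1 and n ≡ 2 modulo 2 simultaneously.
These are incompatible: 1 − 2 = -1 is not divisible by 2.
Hence the system has no solution.

No such integer exists.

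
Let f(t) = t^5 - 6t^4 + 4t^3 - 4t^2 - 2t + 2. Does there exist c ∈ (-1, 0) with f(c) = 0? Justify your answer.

Yes, f has a root in the interval.

f(-1) = -11 and f(0) = 2, which have opposite signs.
As a polynomial, f is continuous on every closed interval.
By the Intermediate Value Theorem, f takes the value 0 somewhere in the open interval.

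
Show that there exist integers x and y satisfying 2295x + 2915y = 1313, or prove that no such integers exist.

gcd(2295, 2915) = 5, so every integer of the form 2295x + 2915y is a multiple of 5.
But 1313 = 5·262 + 3, so 5 ∤ 1313.
So the equation is unsolvable over ℤ.

No, no such integers exist.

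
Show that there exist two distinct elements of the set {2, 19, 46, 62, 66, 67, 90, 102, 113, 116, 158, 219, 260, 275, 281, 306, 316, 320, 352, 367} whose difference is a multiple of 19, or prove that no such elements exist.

Reduce each element mod 19: 2↦2, 19↦0, 46↦8, 62↦5, 66↦9, 67↦10, 90↦14, 102↦7, 113↦18, 116↦2, 158↦6, 219↦10, 260↦13, 275↦9, 281↦15, 306↦2, 316↦12, 320↦16, 352↦10, 367↦6. The residue 2 repeats (at 2 and 116), and 116 − 2 = 114 = 6·19.

Yes: 2 and 116.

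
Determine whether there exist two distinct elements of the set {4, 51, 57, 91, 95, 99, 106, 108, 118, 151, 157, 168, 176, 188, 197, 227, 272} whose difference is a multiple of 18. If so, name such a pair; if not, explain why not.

Residues mod 18: 4↦4, 51↦15, 57↦3, 91↦1, 95↦5, 99↦9, 106↦16, 108↦0, 118↦10, 151↦7, 157↦13, 168↦6, 176↦14, 188↦8, 197↦17, 227↦11, 272↦2.
No residue repeats among the 17 elements, so no pair has difference ≡ 0 (mod 18).

No such pair exists.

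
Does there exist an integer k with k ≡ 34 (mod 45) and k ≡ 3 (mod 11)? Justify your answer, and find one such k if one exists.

k = 124

Since 45 and 11 share no common factor, CRT says the pair of congruences has a solution (unique mod 495).
Any solution of the first congruence is k = 34 + 45t; substituting into the second, 45t ≡ 3 − 34 ≡ 2 (mod 11).
45 ≡ 1 (mod 11), so this reads 1t ≡ 2 (mod 11). So t ≡ 2 (mod 11).
With t = 2: k = 34 + 45·2 = 124.
Check: 124 mod 45 = 34, 124 mod 11 = 3. ✓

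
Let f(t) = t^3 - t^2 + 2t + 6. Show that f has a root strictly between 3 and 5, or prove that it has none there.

Evaluate at the endpoints: f(3) = 30, f(5) = 116 — same sign (positive).
The derivative f'(t) = 3t^2 - 2t + 2 is a quadratic with discriminant (-2)² − 4·3·2 = -20 < 0; it never vanishes, so it is always positive (sign of the leading coefficient).
So f is strictly increasing; between 3 and 5 its values lie between f(3) = 30 and f(5) = 116, all positive. Therefore f has no root in (3, 5).

No.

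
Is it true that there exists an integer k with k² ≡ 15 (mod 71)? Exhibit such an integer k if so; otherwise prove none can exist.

k = 21 works: 21² = 441, and 441 − 15 = 426 = 6·71.

k = 21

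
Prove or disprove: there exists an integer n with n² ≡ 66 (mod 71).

There is no such integer.

Apply Euler's criterion with the prime 71: 66 is a quadratic residue iff 66^35 ≡ 1 (mod 71), and a non-residue iff it is ≡ −1.
Squaring successively (mod 71): 66^2 = 4356 ≡ 25; 66^4 ≡ 25² = 625 ≡ 57; 66^8 ≡ 57² = 3249 ≡ 54; 66^16 ≡ 54² = 2916 ≡ 5; 66^32 ≡ 5² = 25 ≡ 25.
Since 35 = 32 + 2 + 1, 66^35 ≡ 25 · 25 · 66; multiplying out mod 71: 25·25 = 625 ≡ 57, then 57·66 = 3762 ≡ 70. Thus 66^35 ≡ 70 ≡ −1 (mod 71).
By Euler's criterion 66 is a quadratic non-residue mod 71: no n satisfies n² ≡ 66 (mod 71).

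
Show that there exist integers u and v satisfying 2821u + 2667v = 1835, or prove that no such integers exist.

Both 2821 and 2667 are divisible by gcd(2821, 2667) = 7, hence so is any combination 2821u + 2667v.
But 1835 is not a multiple of 7 (it leaves remainder 1).
Hence no integers u, v satisfy the equation.

There are no such integers.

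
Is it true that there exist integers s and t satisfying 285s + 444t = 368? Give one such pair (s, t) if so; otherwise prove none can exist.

Any value of 285s + 444t is a multiple of gcd(285, 444) = 3.
However 368 leaves remainder 2 on division by 3.
Therefore 285s + 444t = 368 has no solution in integers.

There are no such integers.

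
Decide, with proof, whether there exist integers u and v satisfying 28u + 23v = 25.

Since gcd(28, 23) = 1, every integer is an integer combination of 28 and 23.
Dividing repeatedly: 28 = 1·23 + 5, 23 = 4·5 + 3, 5 = 1·3 + 2, 3 = 1·2 + 1, 2 = 2·1 + 0.
Unwinding: 1 = 3 − 1·2 = 3 − (5 − 1·3) = −5 + 2·3 = −5 + 2·(23 − 4·5) = 2·23 − 9·5 = 2·23 − 9·(28 − 1·23) = −9·28 + 11·23, i.e. 28·(-9) + 23·11 = 1.
Multiplying through by 25: u = (-9)·25 = -225, v = 11·25 = 275 is a solution.
The general solution is u = -225 + 23k, v = 275 − 28k; taking k = 10 gives the smaller pair u = 5, v = -5.
Check: 28·5 + 23·(-5) = 140 − 115 = 25. ✓

u = 5, v = -5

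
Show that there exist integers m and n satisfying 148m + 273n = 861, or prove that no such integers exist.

148 and 273 are coprime, so 148m + 273n ranges over all of ℤ.
Dividing repeatedly: 273 = 1·148 + 125, 148 = 1·125 + 23, 125 = 5·23 + 10, 23 = 2·10 + 3, 10 = 3·3 + 1, 3 = 3·1 + 0.
Back-substituting, 1 = 10 − 3·3 = 10 − 3·(23 − 2·10) = −3·23 + 7·10 = −3·23 + 7·(125 − 5·23) = 7·125 − 38·23 = 7·125 − 38·(148 − 1·125) = −38·148 + 45·125 = −38·148 + 45·(273 − 1·148) = 45·273 − 83·148; that is, 148·(-83) + 273·45 = 1.
Times 861: 148·(-71463) + 273·38745 = 861, so (-71463, 38745) solves it.
The general solution is m = -71463 + 273k, n = 38745 − 148k; taking k = 262 gives the smaller pair m = 63, n = -31.
Check: 148·63 + 273·(-31) = 9324 − 8463 = 861. ✓

m = 63, n = -31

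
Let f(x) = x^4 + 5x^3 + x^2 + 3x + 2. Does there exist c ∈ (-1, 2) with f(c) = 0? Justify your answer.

Such a root exists.

f(-1) = -4 and f(2) = 68, which have opposite signs.
f is continuous everywhere (it is a polynomial), in particular on [-1, 2].
So by the Intermediate Value Theorem there is a c strictly between -1 and 2 with f(c) = 0.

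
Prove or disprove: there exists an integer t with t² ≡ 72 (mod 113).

t = 33 works: 33² = 1089, and 1089 − 72 = 1017 = 9·113.

t = 33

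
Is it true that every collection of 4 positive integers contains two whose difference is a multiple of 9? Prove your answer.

No, the set {30, 31, 32, 33} is a counterexample.

Try 4 consecutive integers, 30, 31, 32, 33. Their remainders mod 9 are 3, 4, 5, 6 — pairwise different, as any 4 ≤ 9 consecutive integers have distinct residues.
No two share a residue, so no pair has difference divisible by 9; the claim fails for this set.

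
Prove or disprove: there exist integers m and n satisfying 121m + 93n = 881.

121 and 93 are coprime, so 121m + 93n ranges over all of ℤ.
Euclidean algorithm: 121 = 1·93 + 28, 93 = 3·28 + 9, 28 = 3·9 + 1, 9 = 9·1 + 0.
Working back up the chain: 1 = 28 − 3·9 = 28 − 3·(93 − 3·28) = −3·93 + 10·28 = −3·93 + 10·(121 − 1·93) = 10·121 − 13·93. So 121·10 + 93·(-13) = 1.
Scaling by 881 gives the particular solution (m, n) = (8810, -11453).
The general solution is m = 8810 + 93k, n = -11453 − 121k; taking k = -94 gives the smaller pair m = 68, n = -79.
Check: 121·68 + 93·(-79) = 8228 − 7347 = 881. ✓

m = 68, n = -79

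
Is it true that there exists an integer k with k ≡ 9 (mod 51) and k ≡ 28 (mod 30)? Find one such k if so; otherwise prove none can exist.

There is no such integer.

Both moduli are multiples of 3 = gcd(51, 30), so any solution would satisfy k ≡ 9 and k ≡ 28 modulo 3 simultaneously.
These are incompatible: 9 − 28 = -19 is not divisible by 3.
Hence the system has no solution.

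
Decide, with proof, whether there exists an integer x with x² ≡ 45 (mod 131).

x = 69 works: 69² = 4761, and 4761 − 45 = 4716 = 36·131.

x = 69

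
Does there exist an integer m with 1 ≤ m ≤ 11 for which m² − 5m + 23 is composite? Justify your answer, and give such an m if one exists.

The values for m = 1, 2, …, 11 are 19, 17, 17, 19, 23, 29, 37, 47, 59, 73, 89, and each of these is prime.
So no value in the range makes the expression composite.

There is no such integer m in that range.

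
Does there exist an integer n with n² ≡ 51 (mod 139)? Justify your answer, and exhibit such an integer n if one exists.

n = 107 works: 107² = 11449, and 11449 − 51 = 11398 = 82·139.

n = 107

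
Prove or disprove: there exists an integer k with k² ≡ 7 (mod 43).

43 is prime, so by Euler's criterion 7 is a square mod 43 iff 7^((43−1)/2) = 7^21 ≡ 1 (mod 43).
Squaring successively (mod 43): 7^2 = 49 ≡ 6; 7^4 ≡ 6² = 36 ≡ 36; 7^8 ≡ 36² = 1296 ≡ 6; 7^16 ≡ 6² = 36 ≡ 36.
Since 21 = 16 + 4 + 1, 7^21 ≡ 36 · 36 · 7; multiplying out mod 43: 36·36 = 1296 ≡ 6, then 6·7 = 42 ≡ 42. Thus 7^21 ≡ 42 ≡ −1 (mod 43).
By Euler's criterion 7 is a quadratic non-residue mod 43: no k satisfies k² ≡ 7 (mod 43).

No such integer exists.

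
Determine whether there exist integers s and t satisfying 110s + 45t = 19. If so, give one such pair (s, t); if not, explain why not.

There are no such integers.

Any value of 110s + 45t is a multiple of gcd(110, 45) = 5.
But 19 = 5·3 + 4, so 5 ∤ 19.
Hence no integers s, t satisfy the equation.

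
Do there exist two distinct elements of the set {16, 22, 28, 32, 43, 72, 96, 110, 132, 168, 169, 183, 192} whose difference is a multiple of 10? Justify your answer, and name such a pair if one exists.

The pair (16, 96) works.

Reduce each element mod 10: 16↦6, 22↦2, 28↦8, 32↦2, 43↦3, 72↦2, 96↦6, 110↦0, 132↦2, 168↦8, 169↦9, 183↦3, 192↦2. The residue 6 repeats (at 16 and 96), and 96 − 16 = 80 = 8·10.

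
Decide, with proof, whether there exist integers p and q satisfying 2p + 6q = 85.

No such integers exist.

Both 2 and 6 are divisible by gcd(2, 6) = 2, hence so is any combination 2p + 6q.
However 85 leaves remainder 1 on division by 2.
Therefore 2p + 6q = 85 has no solution in integers.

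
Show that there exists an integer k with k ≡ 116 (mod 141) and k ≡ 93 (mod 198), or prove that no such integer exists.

There is no such integer.

Reduce both congruences modulo 3, which divides 141 and 198: they say k ≡ 116 (mod 3) and k ≡ 93 (mod 3).
But 116 mod 3 = 2 while 93 mod 3 = 0, a contradiction.
Hence the system has no solution.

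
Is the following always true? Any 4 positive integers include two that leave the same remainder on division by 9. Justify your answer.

No; for instance {2, 3, 4, 5} is a counterexample.

Consider the 4 integers 2, 3, 4, 5. They lie in distinct residue classes modulo 9, since 4 ≤ 9.
Hence this collection has no pair with equal remainders mod 9, disproving the claim.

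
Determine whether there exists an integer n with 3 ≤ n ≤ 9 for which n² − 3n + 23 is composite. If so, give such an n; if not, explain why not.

n = 8

At n = 8: 8² − 3·8 + 23 = 63 = 3·21, which is composite.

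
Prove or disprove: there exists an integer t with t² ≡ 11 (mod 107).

t = 15 works: 15² = 225, and 225 − 11 = 214 = 2·107.

t = 15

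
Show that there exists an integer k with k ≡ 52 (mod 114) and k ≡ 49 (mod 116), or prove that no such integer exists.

There is no such integer.

Both moduli are multiples of 2 = gcd(114, 116), so any solution would satisfy k ≡ 52 and k ≡ 49 modulo 2 simultaneously.
These are incompatible: 52 − 49 = 3 is not divisible by 2.
Hence the system has no solution.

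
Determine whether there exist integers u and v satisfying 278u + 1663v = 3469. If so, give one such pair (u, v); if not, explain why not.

Since gcd(278, 1663) = 1, every integer is an integer combination of 278 and 1663.
Dividing repeatedly: 1663 = 5·278 + 273, 278 = 1·273 + 5, 273 = 54·5 + 3, 5 = 1·3 + 2, 3 = 1·2 + 1, 2 = 2·1 + 0.
Back-substituting, 1 = 3 − 1·2 = 3 − (5 − 1·3) = −5 + 2·3 = −5 + 2·(273 − 54·5) = 2·273 − 109·5 = 2·273 − 109·(278 − 1·273) = −109·278 + 111·273 = −109·278 + 111·(1663 − 5·278) = 111·1663 − 664·278; that is, 278·(-664) + 1663·111 = 1.
Times 3469: 278·(-2303416) + 1663·385059 = 3469, so (-2303416, 385059) solves it.
Shifting by a multiple of (1663, −278) keeps it a solution: u = -2303416 + 1386·1663 = 1502, v = 385059 − 1386·278 = -249.
Check: 278·1502 + 1663·(-249) = 417556 − 414087 = 3469. ✓

u = 1502, v = -249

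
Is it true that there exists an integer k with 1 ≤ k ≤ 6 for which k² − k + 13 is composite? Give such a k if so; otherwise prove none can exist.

At k = 5: 5² − 5 + 13 = 33 = 3·11, which is composite.

k = 5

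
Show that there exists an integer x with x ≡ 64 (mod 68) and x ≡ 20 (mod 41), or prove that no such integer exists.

x = 676

Since 68 and 41 share no common factor, CRT says the pair of congruences has a solution (unique mod 2788).
Any solution of the first congruence is x = 64 + 68t; substituting into the second, 68t ≡ 20 − 64 ≡ 38 (mod 41).
68 ≡ 27 (mod 41), so this reads 27t ≡ 38 (mod 41). Invert 27 mod 41 by the Euclidean algorithm: 41 = 1·27 + 14, 27 = 1·14 + 13, 14 = 1·13 + 1, 13 = 13·1 + 0; back-substituting, 1 = 14 − 1·13 = 14 − (27 − 1·14) = −27 + 2·14 = −27 + 2·(41 − 1·27) = 2·41 − 3·27. Hence 27·(-3) ≡ 1, so 27⁻¹ ≡ -3 ≡ 38 (mod 41).
Multiplying by 38: t ≡ 38·38 = 1444 ≡ 9 (mod 41).
With t = 9: x = 64 + 68·9 = 676.
Verify: 676 = 9·68 + 64 and 676 = 16·41 + 20. ✓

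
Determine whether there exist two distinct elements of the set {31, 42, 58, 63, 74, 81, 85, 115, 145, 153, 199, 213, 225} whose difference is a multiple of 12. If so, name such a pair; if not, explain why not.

The pair (31, 115) works.

Reduce each element mod 12: 31↦7, 42↦6, 58↦10, 63↦3, 74↦2, 81↦9, 85↦1, 115↦7, 145↦1, 153↦9, 199↦7, 213↦9, 225↦9. The residue 7 repeats (at 31 and 115), and 115 − 31 = 84 = 7·12.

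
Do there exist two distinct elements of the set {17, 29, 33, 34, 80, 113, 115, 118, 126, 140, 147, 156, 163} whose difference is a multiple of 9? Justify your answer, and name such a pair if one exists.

Reduce each element mod 9: 17↦8, 29↦2, 33↦6, 34↦7, 80↦8, 113↦5, 115↦7, 118↦1, 126↦0, 140↦5, 147↦3, 156↦3, 163↦1. The residue 8 repeats (at 17 and 80), and 80 − 17 = 63 = 7·9.

The pair (17, 80) works.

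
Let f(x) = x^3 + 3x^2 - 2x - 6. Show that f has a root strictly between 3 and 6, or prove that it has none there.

f(3) = 42 and f(6) = 306, both positive, so a sign-change argument is unavailable; we show f keeps this sign on the whole interval.
Shift to the endpoint 3: with x = 3 + u (0 < u < 3), one computes f(3 + u) = u^3 + 12u^2 + 43u + 42.
All 4 nonzero coefficients of this polynomial in u are positive; hence for u > 0 the value is a sum of positive terms (the constant 42 among them).
So f is strictly positive on (3, 6); no root exists in the interval.

No.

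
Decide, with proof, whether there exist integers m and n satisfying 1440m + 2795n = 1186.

Both 1440 and 2795 are divisible by gcd(1440, 2795) = 5, hence so is any combination 1440m + 2795n.
But 1186 is not a multiple of 5 (it leaves remainder 1).
Therefore 1440m + 2795n = 1186 has no solution in integers.

No, no such integers exist.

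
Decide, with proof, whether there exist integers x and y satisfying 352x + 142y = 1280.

x = 23, y = -48

gcd(352, 142) = 2, and 2 divides 1280, so integer solutions exist.
Dividing through by 2 reduces the equation to 176x + 71y = 640.
Run the Euclidean algorithm on 176 and 71: 176 = 2·71 + 34, 71 = 2·34 + 3, 34 = 11·3 + 1, 3 = 3·1 + 0.
Working back up the chain: 1 = 34 − 11·3 = 34 − 11·(71 − 2·34) = −11·71 + 23·34 = −11·71 + 23·(176 − 2·71) = 23·176 − 57·71. So 176·23 + 71·(-57) = 1.
Multiplying through by 640: x = 23·640 = 14720, y = (-57)·640 = -36480 is a solution.
The general solution is x = 14720 + 71k, y = -36480 − 176k; taking k = -207 gives the smaller pair x = 23, y = -48.
Check: 352·23 + 142·(-48) = 8096 − 6816 = 1280. ✓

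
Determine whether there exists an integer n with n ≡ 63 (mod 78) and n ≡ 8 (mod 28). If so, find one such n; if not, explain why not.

No such integer exists.

Both moduli are multiples of 2 = gcd(78, 28), so any solution would satisfy n ≡ 63 and n ≡ 8 modulo 2 simultaneously.
These are incompatible: 63 − 8 = 55 is not divisible by 2.
So no integer satisfies both congruences.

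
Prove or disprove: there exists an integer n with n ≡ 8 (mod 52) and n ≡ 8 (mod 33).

n = 8

Since 52 and 33 share no common factor, CRT says the pair of congruences has a solution (unique mod 1716).
Write n = 8 + 52t and require 8 + 52t ≡ 8 (mod 33), i.e. 52t ≡ 0 (mod 33).
52 ≡ 19 (mod 33), so this reads 19t ≡ 0 (mod 33). t = 0 satisfies this.
With t = 0: n = 8 + 52·0 = 8.
Check: 8 mod 52 = 8, 8 mod 33 = 8. ✓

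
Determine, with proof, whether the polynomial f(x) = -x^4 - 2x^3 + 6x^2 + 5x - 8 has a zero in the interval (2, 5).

No.

f(2) = -6 and f(5) = -708, both negative, so a sign-change argument is unavailable; we show f keeps this sign on the whole interval.
Shift to the endpoint 2: with x = 2 + u (0 < u < 3), one computes f(2 + u) = -u^4 - 10u^3 - 30u^2 - 27u - 6.
All 5 nonzero coefficients of this polynomial in u are negative; hence for u > 0 the value is a sum of negative terms (the constant -6 among them).
So f is strictly negative on (2, 5); no root exists in the interval.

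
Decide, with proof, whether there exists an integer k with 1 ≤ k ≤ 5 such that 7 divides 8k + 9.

At k = 5 we get 8·5 + 9 = 49, and 49 = 7·7.

k = 5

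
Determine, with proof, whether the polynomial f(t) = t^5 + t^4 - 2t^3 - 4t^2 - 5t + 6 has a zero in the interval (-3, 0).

Such a root exists.

f(-3) = -123 and f(0) = 6, which have opposite signs.
Since f is a polynomial it is continuous on [-3, 0].
By the Intermediate Value Theorem, f takes the value 0 somewhere in the open interval.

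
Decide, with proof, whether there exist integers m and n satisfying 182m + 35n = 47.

gcd(182, 35) = 7, so every integer of the form 182m + 35n is a multiple of 7.
But 47 is not a multiple of 7 (it leaves remainder 5).
So the equation is unsolvable over ℤ.

There are no such integers.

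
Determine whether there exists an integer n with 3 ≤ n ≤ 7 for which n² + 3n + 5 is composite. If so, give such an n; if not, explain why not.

n = 7

At n = 7: 7² + 3·7 + 5 = 75 = 3·25, which is composite.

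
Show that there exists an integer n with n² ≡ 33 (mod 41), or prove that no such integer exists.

n = 22 works: 22² = 484, and 484 − 33 = 451 = 11·41.

n = 22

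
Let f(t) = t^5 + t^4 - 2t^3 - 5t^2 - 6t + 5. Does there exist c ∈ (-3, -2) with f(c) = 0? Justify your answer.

The endpoint values f(-3) = -130 and f(-2) = -3 are both negative. Claim: f(t) < 0 for every t in (-3, -2).
Substitute t = -2 − u, where 0 < u < 1 on the interval. Expanding, f(-2 − u) = -u^5 - 9u^4 - 30u^3 - 49u^2 - 38u - 3.
The nonzero coefficients here are all negative, so for u > 0 every term is negative (or zero), and the constant term -3 is strictly negative.
Therefore f(t) < 0 throughout (-3, -2), and f has no zero there.

No.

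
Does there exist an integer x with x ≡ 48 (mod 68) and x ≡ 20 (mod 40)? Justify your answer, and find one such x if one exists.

x = 660

Here gcd(68, 40) = 4, and both 48 and 20 leave remainder 0 mod 4, so the system is consistent.
Write x = 48 + 68t. Then 68t ≡ 20 − 48 ≡ 12 (mod 40); dividing through by 4 gives 17t ≡ 3 (mod 10).
17 ≡ 7 (mod 10), so this reads 7t ≡ 3 (mod 10). Invert 7 mod 10 by the Euclidean algorithm: 10 = 1·7 + 3, 7 = 2·3 + 1, 3 = 3·1 + 0; back-substituting, 1 = 7 − 2·3 = 7 − 2·(10 − 1·7) = −2·10 + 3·7. Hence 7·3 ≡ 1, so 7⁻¹ ≡ 3 (mod 10).
Multiplying by 3: t ≡ 3·3 = 9 (mod 10).
Then x = 48 + 68·9 = 660.
Indeed 660 ≡ 48 (mod 68) and 660 ≡ 20 (mod 40).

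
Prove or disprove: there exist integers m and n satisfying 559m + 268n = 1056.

559 and 268 are coprime, so 559m + 268n ranges over all of ℤ.
Run the Euclidean algorithm on 559 and 268: 559 = 2·268 + 23, 268 = 11·23 + 15, 23 = 1·15 + 8, 15 = 1·8 + 7, 8 = 1·7 + 1, 7 = 7·1 + 0.
Back-substituting, 1 = 8 − 1·7 = 8 − (15 − 1·8) = −15 + 2·8 = −15 + 2·(23 − 1·15) = 2·23 − 3·15 = 2·23 − 3·(268 − 11·23) = −3·268 + 35·23 = −3·268 + 35·(559 − 2·268) = 35·559 − 73·268; that is, 559·35 + 268·(-73) = 1.
Scaling by 1056 gives the particular solution (m, n) = (36960, -77088).
The general solution is m = 36960 + 268k, n = -77088 − 559k; taking k = -137 gives the smaller pair m = 244, n = -505.
Check: 559·244 + 268·(-505) = 136396 − 135340 = 1056. ✓

m = 244, n = -505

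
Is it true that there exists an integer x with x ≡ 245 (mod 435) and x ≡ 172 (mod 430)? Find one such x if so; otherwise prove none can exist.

Both moduli are multiples of 5 = gcd(435, 430), so any solution would satisfy x ≡ 245 and x ≡ 172 modulo 5 simultaneously.
But 245 mod 5 = 0 while 172 mod 5 = 2, a contradiction.
So no integer satisfies both congruences.

There is no such integer.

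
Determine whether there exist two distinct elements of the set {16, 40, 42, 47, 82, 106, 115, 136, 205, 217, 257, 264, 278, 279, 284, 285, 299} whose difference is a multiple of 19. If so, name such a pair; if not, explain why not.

No, no such pair exists.

Two integers differ by a multiple of 19 exactly when they have the same residue mod 19. The residues are 16↦16, 40↦2, 42↦4, 47↦9, 82↦6, 106↦11, 115↦1, 136↦3, 205↦15, 217↦8, 257↦10, 264↦17, 278↦12, 279↦13, 284↦18, 285↦0, 299↦14.
These 17 residues are pairwise different, hence no difference of two elements is divisible by 19.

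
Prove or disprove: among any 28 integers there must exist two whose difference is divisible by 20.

Yes.

Each integer lies in one of the 20 residue classes modulo 20.
With 28 integers and only 20 classes, the pigeonhole principle forces two of them, say a and b, into the same class.
Equal remainders mean a − b ≡ 0 (mod 20), so 20 divides their difference.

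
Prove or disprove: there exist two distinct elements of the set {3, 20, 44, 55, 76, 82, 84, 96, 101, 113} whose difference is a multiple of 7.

Both 3 and 101 leave remainder 3 on division by 7; their difference 98 = 14·7 is a multiple of 7.

Yes: 3 and 101.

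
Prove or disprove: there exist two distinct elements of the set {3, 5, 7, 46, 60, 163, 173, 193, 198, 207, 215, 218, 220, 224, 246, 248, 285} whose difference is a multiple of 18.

There is no such pair.

Two integers differ by a multiple of 18 exactly when they have the same residue mod 18. The residues are 3↦3, 5↦5, 7↦7, 46↦10, 60↦6, 163↦1, 173↦11, 193↦13, 198↦0, 207↦9, 215↦17, 218↦2, 220↦4, 224↦8, 246↦12, 248↦14, 285↦15.
These 17 residues are pairwise different, hence no difference of two elements is divisible by 18.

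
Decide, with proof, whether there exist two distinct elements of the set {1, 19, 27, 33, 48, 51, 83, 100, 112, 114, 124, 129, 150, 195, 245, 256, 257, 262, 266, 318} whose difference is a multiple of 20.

Two integers differ by a multiple of 20 exactly when they have the same residue mod 20. The residues are 1↦1, 19↦19, 27↦7, 33↦13, 48↦8, 51↦11, 83↦3, 100↦0, 112↦12, 114↦14, 124↦4, 129↦9, 150↦10, 195↦15, 245↦5, 256↦16, 257↦17, 262↦2, 266↦6, 318↦18.
These 20 residues are pairwise different, hence no difference of two elements is divisible by 20.

There is no such pair.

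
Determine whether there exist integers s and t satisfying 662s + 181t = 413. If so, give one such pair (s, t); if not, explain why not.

662 and 181 are coprime, so 662s + 181t ranges over all of ℤ.
Run the Euclidean algorithm on 662 and 181: 662 = 3·181 + 119, 181 = 1·119 + 62, 119 = 1·62 + 57, 62 = 1·57 + 5, 57 = 11·5 + 2, 5 = 2·2 + 1, 2 = 2·1 + 0.
Working back up the chain: 1 = 5 − 2·2 = 5 − 2·(57 − 11·5) = −2·57 + 23·5 = −2·57 + 23·(62 − 1·57) = 23·62 − 25·57 = 23·62 − 25·(119 − 1·62) = −25·119 + 48·62 = −25·119 + 48·(181 − 1·119) = 48·181 − 73·119 = 48·181 − 73·(662 − 3·181) = −73·662 + 267·181. So 662·(-73) + 181·267 = 1.
Scaling by 413 gives the particular solution (s, t) = (-30149, 110271).
The general solution is s = -30149 + 181k, t = 110271 − 662k; taking k = 167 gives the smaller pair s = 78, t = -283.
Check: 662·78 + 181·(-283) = 51636 − 51223 = 413. ✓

s = 78, t = -283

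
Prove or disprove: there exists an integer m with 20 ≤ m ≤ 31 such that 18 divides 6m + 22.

The values of 6m + 22 for m = 20, 21, …, 31 are 142, 148, 154, 160, 166, 172, 178, 184, 190, 196, 202, 208; reduced mod 18 these are 16, 4, 10, 16, 4, 10, 16, 4, 10, 16, 4, 10.
Since 0 is absent from this list, 18 ∤ 6m + 22 for every m with 20 ≤ m ≤ 31.

There is no such integer m in that range.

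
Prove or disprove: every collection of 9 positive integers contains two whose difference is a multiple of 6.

Yes.

Each integer lies in one of the 6 residue classes modulo 6.
Placing 9 integers into 6 classes, some class receives at least two — say a and b.
Equal remainders mean a − b ≡ 0 (mod 6), so 6 divides their difference.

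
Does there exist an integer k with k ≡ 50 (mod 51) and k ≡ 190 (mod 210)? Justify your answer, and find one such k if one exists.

No such integer exists.

Both moduli are multiples of 3 = gcd(51, 210), so any solution would satisfy k ≡ 50 and k ≡ 190 modulo 3 simultaneously.
These are incompatible: 50 − 190 = -140 is not divisible by 3.
Hence the system has no solution.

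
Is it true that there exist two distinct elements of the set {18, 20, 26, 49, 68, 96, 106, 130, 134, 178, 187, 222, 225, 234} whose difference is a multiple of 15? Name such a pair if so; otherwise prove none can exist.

No such pair exists.

Reduce each element modulo 15: 18↦3, 20↦5, 26↦11, 49↦4, 68↦8, 96↦6, 106↦1, 130↦10, 134↦14, 178↦13, 187↦7, 222↦12, 225↦0, 234↦9.
No residue repeats among the 14 elements, so no pair has difference ≡ 0 (mod 15).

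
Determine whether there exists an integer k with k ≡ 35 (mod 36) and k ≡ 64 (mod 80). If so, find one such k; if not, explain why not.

Reduce both congruences modulo 4, which divides 36 and 80: they say k ≡ 35 (mod 4) and k ≡ 64 (mod 4).
But 35 mod 4 = 3 while 64 mod 4 = 0, a contradiction.
So no integer satisfies both congruences.

No, no such integer exists.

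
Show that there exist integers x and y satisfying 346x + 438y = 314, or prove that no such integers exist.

x = 68, y = -53

Every value of 346x + 438y is a multiple of gcd(346, 438) = 2; since 2 ∣ 314, solutions exist.
Dividing through by 2 reduces the equation to 173x + 219y = 157.
Euclidean algorithm: 219 = 1·173 + 46, 173 = 3·46 + 35, 46 = 1·35 + 11, 35 = 3·11 + 2, 11 = 5·2 + 1, 2 = 2·1 + 0.
Back-substituting, 1 = 11 − 5·2 = 11 − 5·(35 − 3·11) = −5·35 + 16·11 = −5·35 + 16·(46 − 1·35) = 16·46 − 21·35 = 16·46 − 21·(173 − 3·46) = −21·173 + 79·46 = −21·173 + 79·(219 − 1·173) = 79·219 − 100·173; that is, 173·(-100) + 219·79 = 1.
Times 157: 173·(-15700) + 219·12403 = 157, so (-15700, 12403) solves it.
The general solution is x = -15700 + 219k, y = 12403 − 173k; taking k = 72 gives the smaller pair x = 68, y = -53.
Indeed 346·68 + 438·(-53) = 23528 − 23214 = 314.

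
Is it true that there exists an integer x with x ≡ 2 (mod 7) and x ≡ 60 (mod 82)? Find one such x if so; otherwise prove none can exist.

gcd(7, 82) = 1, so the Chinese Remainder Theorem guarantees exactly one residue class mod 574 satisfying both.
Any solution of the first congruence is x = 2 + 7t; substituting into the second, 7t ≡ 60 − 2 ≡ 58 (mod 82).
Since 7·47 = 329 = 4·82 + 1, the inverse of 7 mod 82 is 47.
Multiplying by 47: t ≡ 47·58 = 2726 ≡ 20 (mod 82).
With t = 20: x = 2 + 7·20 = 142.
Check: 142 mod 7 = 2, 142 mod 82 = 60. ✓

x = 142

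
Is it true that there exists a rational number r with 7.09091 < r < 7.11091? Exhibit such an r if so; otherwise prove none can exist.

Scale by 10: the interval becomes (70.90910, 71.10910), which contains the integer 71.
Dividing back, 7.09091 < 71/10 < 7.11091, and 71/10 is rational.

r = 71/10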